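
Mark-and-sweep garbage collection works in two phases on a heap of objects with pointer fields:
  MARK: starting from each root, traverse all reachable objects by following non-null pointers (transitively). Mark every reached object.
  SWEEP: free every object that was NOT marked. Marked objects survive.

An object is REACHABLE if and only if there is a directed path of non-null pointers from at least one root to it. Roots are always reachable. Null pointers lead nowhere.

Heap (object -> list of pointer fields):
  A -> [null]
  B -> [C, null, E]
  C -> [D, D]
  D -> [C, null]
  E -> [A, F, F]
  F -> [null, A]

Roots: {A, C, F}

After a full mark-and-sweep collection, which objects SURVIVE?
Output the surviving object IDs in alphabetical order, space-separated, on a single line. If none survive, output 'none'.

Answer: A C D F

Derivation:
Roots: A C F
Mark A: refs=null, marked=A
Mark C: refs=D D, marked=A C
Mark F: refs=null A, marked=A C F
Mark D: refs=C null, marked=A C D F
Unmarked (collected): B E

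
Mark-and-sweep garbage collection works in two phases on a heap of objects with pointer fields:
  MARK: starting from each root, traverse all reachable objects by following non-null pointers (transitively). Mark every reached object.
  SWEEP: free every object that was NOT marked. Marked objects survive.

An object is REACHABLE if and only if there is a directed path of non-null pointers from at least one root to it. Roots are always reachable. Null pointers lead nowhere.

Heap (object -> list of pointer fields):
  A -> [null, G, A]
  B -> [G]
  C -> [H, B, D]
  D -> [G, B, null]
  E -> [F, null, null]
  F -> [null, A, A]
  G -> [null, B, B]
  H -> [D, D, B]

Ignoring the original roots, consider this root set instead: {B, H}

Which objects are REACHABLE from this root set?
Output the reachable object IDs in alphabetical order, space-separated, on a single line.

Answer: B D G H

Derivation:
Roots: B H
Mark B: refs=G, marked=B
Mark H: refs=D D B, marked=B H
Mark G: refs=null B B, marked=B G H
Mark D: refs=G B null, marked=B D G H
Unmarked (collected): A C E F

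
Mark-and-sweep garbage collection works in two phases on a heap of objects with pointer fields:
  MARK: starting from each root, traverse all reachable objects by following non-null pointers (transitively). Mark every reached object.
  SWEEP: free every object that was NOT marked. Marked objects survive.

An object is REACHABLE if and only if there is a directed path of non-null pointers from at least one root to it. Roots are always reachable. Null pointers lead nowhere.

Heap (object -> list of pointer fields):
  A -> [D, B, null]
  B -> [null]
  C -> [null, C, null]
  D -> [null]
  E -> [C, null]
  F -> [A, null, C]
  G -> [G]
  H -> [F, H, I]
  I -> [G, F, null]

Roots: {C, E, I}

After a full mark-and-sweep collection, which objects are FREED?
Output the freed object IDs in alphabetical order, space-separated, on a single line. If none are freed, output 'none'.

Answer: H

Derivation:
Roots: C E I
Mark C: refs=null C null, marked=C
Mark E: refs=C null, marked=C E
Mark I: refs=G F null, marked=C E I
Mark G: refs=G, marked=C E G I
Mark F: refs=A null C, marked=C E F G I
Mark A: refs=D B null, marked=A C E F G I
Mark D: refs=null, marked=A C D E F G I
Mark B: refs=null, marked=A B C D E F G I
Unmarked (collected): H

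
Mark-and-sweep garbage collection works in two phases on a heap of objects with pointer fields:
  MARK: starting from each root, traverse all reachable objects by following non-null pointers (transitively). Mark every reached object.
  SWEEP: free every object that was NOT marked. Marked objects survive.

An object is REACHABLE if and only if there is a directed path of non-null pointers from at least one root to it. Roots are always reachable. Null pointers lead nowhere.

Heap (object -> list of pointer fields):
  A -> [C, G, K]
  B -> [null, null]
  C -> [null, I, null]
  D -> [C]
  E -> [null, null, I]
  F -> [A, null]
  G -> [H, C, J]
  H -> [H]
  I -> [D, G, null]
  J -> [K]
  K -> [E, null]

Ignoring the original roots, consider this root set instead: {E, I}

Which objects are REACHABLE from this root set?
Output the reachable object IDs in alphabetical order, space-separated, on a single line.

Roots: E I
Mark E: refs=null null I, marked=E
Mark I: refs=D G null, marked=E I
Mark D: refs=C, marked=D E I
Mark G: refs=H C J, marked=D E G I
Mark C: refs=null I null, marked=C D E G I
Mark H: refs=H, marked=C D E G H I
Mark J: refs=K, marked=C D E G H I J
Mark K: refs=E null, marked=C D E G H I J K
Unmarked (collected): A B F

Answer: C D E G H I J K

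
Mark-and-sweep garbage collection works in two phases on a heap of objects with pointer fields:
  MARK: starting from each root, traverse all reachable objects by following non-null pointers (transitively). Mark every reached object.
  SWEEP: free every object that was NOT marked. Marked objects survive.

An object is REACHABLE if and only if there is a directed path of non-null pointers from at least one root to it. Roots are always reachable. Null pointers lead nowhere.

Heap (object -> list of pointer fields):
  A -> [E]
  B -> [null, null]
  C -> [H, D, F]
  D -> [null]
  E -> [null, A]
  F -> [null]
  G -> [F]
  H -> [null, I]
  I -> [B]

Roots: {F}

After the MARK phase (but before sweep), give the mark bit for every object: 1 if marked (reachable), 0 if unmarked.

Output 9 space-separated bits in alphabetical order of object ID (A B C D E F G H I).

Answer: 0 0 0 0 0 1 0 0 0

Derivation:
Roots: F
Mark F: refs=null, marked=F
Unmarked (collected): A B C D E G H I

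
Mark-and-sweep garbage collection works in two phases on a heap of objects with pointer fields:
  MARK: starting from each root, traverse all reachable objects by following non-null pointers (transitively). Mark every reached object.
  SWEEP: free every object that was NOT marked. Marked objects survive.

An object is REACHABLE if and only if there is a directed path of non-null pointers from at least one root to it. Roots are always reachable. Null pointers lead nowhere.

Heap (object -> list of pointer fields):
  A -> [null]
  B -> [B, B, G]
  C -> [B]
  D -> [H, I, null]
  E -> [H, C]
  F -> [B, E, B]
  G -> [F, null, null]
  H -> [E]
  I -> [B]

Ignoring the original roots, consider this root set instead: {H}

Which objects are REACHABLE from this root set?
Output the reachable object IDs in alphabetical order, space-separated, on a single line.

Answer: B C E F G H

Derivation:
Roots: H
Mark H: refs=E, marked=H
Mark E: refs=H C, marked=E H
Mark C: refs=B, marked=C E H
Mark B: refs=B B G, marked=B C E H
Mark G: refs=F null null, marked=B C E G H
Mark F: refs=B E B, marked=B C E F G H
Unmarked (collected): A D I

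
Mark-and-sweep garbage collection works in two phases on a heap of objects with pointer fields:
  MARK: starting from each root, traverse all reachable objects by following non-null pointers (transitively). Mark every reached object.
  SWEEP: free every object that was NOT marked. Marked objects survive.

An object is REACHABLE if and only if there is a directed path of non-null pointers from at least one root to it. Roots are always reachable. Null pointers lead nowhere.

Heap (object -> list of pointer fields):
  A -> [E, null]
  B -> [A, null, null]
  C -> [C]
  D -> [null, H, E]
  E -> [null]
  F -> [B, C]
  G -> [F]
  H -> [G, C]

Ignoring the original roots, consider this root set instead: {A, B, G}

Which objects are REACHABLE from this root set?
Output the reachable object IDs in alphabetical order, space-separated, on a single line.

Answer: A B C E F G

Derivation:
Roots: A B G
Mark A: refs=E null, marked=A
Mark B: refs=A null null, marked=A B
Mark G: refs=F, marked=A B G
Mark E: refs=null, marked=A B E G
Mark F: refs=B C, marked=A B E F G
Mark C: refs=C, marked=A B C E F G
Unmarked (collected): D H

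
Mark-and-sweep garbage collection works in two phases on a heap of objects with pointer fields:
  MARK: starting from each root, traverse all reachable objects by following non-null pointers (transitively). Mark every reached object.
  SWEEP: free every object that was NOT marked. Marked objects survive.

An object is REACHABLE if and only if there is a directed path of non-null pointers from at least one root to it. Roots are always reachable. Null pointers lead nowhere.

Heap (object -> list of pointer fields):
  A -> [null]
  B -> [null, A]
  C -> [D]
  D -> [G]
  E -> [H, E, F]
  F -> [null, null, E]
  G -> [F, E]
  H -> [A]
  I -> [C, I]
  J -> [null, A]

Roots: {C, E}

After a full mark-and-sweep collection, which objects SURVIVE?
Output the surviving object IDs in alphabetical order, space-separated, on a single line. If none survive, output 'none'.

Roots: C E
Mark C: refs=D, marked=C
Mark E: refs=H E F, marked=C E
Mark D: refs=G, marked=C D E
Mark H: refs=A, marked=C D E H
Mark F: refs=null null E, marked=C D E F H
Mark G: refs=F E, marked=C D E F G H
Mark A: refs=null, marked=A C D E F G H
Unmarked (collected): B I J

Answer: A C D E F G H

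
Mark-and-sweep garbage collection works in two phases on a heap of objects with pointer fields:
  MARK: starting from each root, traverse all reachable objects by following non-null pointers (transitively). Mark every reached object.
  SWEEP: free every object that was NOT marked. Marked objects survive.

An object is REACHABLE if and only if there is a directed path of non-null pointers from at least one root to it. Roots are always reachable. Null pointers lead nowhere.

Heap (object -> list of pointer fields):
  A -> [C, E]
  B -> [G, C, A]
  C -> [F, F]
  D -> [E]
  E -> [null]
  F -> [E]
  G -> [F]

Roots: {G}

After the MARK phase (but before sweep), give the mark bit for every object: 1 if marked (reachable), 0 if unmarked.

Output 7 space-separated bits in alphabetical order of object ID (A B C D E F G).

Roots: G
Mark G: refs=F, marked=G
Mark F: refs=E, marked=F G
Mark E: refs=null, marked=E F G
Unmarked (collected): A B C D

Answer: 0 0 0 0 1 1 1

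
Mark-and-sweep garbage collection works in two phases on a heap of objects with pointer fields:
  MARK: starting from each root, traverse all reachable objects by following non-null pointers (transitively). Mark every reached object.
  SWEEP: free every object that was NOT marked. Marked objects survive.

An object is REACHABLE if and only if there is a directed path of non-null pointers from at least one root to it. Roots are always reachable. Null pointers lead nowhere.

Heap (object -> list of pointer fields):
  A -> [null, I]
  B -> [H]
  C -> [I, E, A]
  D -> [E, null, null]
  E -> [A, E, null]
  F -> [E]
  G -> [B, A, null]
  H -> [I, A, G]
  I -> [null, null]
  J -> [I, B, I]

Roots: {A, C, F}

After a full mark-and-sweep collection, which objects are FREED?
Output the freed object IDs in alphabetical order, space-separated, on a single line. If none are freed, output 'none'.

Roots: A C F
Mark A: refs=null I, marked=A
Mark C: refs=I E A, marked=A C
Mark F: refs=E, marked=A C F
Mark I: refs=null null, marked=A C F I
Mark E: refs=A E null, marked=A C E F I
Unmarked (collected): B D G H J

Answer: B D G H J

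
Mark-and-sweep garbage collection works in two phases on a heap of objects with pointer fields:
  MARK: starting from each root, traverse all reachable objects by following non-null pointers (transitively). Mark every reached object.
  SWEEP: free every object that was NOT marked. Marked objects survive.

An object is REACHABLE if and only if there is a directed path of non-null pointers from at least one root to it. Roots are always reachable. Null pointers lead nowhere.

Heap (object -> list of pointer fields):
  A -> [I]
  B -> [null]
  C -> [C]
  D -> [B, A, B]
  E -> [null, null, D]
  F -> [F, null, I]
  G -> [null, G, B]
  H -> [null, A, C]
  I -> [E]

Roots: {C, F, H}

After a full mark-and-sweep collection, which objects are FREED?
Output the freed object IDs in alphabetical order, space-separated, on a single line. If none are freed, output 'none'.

Roots: C F H
Mark C: refs=C, marked=C
Mark F: refs=F null I, marked=C F
Mark H: refs=null A C, marked=C F H
Mark I: refs=E, marked=C F H I
Mark A: refs=I, marked=A C F H I
Mark E: refs=null null D, marked=A C E F H I
Mark D: refs=B A B, marked=A C D E F H I
Mark B: refs=null, marked=A B C D E F H I
Unmarked (collected): G

Answer: G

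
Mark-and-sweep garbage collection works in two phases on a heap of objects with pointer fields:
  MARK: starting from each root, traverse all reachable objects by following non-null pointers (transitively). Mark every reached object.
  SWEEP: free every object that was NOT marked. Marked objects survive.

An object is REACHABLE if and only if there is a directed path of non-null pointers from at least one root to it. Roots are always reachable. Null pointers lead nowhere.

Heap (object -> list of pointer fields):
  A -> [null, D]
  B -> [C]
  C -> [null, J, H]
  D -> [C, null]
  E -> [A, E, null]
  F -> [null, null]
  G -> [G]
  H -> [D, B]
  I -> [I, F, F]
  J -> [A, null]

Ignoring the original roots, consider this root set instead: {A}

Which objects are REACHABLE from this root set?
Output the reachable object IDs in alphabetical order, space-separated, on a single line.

Roots: A
Mark A: refs=null D, marked=A
Mark D: refs=C null, marked=A D
Mark C: refs=null J H, marked=A C D
Mark J: refs=A null, marked=A C D J
Mark H: refs=D B, marked=A C D H J
Mark B: refs=C, marked=A B C D H J
Unmarked (collected): E F G I

Answer: A B C D H J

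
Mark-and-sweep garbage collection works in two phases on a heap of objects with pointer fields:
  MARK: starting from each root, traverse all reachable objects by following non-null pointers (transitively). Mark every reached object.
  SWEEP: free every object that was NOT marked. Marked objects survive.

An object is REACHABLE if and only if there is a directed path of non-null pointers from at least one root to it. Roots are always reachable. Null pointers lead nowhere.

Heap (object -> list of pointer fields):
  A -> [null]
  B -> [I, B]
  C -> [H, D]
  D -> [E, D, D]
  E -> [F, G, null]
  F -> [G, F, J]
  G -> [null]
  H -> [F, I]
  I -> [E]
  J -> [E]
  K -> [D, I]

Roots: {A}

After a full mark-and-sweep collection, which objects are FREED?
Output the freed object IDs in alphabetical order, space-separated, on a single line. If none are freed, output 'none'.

Answer: B C D E F G H I J K

Derivation:
Roots: A
Mark A: refs=null, marked=A
Unmarked (collected): B C D E F G H I J K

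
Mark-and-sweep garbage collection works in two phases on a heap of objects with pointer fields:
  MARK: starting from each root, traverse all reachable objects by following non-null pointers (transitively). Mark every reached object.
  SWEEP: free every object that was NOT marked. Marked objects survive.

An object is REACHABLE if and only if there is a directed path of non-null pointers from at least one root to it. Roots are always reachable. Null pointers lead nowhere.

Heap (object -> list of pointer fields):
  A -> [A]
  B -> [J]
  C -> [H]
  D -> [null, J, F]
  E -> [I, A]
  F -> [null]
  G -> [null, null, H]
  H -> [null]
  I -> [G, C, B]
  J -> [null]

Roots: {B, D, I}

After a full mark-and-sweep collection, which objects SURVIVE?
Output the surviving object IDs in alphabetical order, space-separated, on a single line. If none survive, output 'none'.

Roots: B D I
Mark B: refs=J, marked=B
Mark D: refs=null J F, marked=B D
Mark I: refs=G C B, marked=B D I
Mark J: refs=null, marked=B D I J
Mark F: refs=null, marked=B D F I J
Mark G: refs=null null H, marked=B D F G I J
Mark C: refs=H, marked=B C D F G I J
Mark H: refs=null, marked=B C D F G H I J
Unmarked (collected): A E

Answer: B C D F G H I J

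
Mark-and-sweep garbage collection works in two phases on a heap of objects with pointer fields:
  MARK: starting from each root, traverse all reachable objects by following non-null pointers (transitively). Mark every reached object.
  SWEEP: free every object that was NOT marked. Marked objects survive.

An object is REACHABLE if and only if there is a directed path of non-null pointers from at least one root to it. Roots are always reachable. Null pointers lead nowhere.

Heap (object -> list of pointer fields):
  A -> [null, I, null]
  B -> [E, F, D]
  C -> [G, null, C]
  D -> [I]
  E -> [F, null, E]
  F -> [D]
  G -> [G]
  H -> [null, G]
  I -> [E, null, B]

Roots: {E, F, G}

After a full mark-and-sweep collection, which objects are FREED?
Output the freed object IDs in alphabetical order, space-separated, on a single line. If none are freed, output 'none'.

Answer: A C H

Derivation:
Roots: E F G
Mark E: refs=F null E, marked=E
Mark F: refs=D, marked=E F
Mark G: refs=G, marked=E F G
Mark D: refs=I, marked=D E F G
Mark I: refs=E null B, marked=D E F G I
Mark B: refs=E F D, marked=B D E F G I
Unmarked (collected): A C H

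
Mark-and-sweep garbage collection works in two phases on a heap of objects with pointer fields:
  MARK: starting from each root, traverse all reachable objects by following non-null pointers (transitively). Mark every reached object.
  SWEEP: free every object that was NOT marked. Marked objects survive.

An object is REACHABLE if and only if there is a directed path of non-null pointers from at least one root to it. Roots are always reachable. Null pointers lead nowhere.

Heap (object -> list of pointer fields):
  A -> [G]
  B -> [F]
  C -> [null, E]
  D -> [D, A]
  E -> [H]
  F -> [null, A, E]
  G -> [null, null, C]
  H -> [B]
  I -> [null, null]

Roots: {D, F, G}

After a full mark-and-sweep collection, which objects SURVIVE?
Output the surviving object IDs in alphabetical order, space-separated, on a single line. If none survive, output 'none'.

Roots: D F G
Mark D: refs=D A, marked=D
Mark F: refs=null A E, marked=D F
Mark G: refs=null null C, marked=D F G
Mark A: refs=G, marked=A D F G
Mark E: refs=H, marked=A D E F G
Mark C: refs=null E, marked=A C D E F G
Mark H: refs=B, marked=A C D E F G H
Mark B: refs=F, marked=A B C D E F G H
Unmarked (collected): I

Answer: A B C D E F G H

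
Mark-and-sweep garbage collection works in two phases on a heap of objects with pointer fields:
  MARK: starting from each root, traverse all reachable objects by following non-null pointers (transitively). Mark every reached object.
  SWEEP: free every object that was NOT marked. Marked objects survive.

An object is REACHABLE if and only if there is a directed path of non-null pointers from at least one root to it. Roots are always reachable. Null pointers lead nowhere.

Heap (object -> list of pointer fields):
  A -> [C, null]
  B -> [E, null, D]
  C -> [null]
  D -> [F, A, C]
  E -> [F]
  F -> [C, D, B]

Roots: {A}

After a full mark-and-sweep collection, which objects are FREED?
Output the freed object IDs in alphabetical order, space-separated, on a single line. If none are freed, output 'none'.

Answer: B D E F

Derivation:
Roots: A
Mark A: refs=C null, marked=A
Mark C: refs=null, marked=A C
Unmarked (collected): B D E F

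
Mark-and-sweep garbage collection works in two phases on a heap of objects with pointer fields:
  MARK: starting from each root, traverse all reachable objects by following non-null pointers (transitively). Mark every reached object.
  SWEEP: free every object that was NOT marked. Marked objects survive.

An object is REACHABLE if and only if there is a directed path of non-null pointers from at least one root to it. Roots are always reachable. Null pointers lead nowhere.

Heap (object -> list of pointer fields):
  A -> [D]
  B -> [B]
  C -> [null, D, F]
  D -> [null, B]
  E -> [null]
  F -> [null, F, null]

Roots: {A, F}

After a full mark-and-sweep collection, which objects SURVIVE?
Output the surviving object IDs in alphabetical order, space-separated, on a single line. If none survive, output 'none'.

Answer: A B D F

Derivation:
Roots: A F
Mark A: refs=D, marked=A
Mark F: refs=null F null, marked=A F
Mark D: refs=null B, marked=A D F
Mark B: refs=B, marked=A B D F
Unmarked (collected): C E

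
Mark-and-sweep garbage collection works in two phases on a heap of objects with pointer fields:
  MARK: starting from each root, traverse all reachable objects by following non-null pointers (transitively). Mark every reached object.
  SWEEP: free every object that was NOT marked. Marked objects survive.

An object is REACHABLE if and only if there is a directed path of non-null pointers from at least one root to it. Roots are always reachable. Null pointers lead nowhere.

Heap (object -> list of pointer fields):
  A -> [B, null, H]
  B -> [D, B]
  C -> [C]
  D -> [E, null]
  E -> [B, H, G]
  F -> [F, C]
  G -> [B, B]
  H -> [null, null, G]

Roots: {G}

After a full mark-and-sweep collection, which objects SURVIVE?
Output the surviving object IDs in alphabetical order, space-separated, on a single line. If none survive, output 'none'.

Answer: B D E G H

Derivation:
Roots: G
Mark G: refs=B B, marked=G
Mark B: refs=D B, marked=B G
Mark D: refs=E null, marked=B D G
Mark E: refs=B H G, marked=B D E G
Mark H: refs=null null G, marked=B D E G H
Unmarked (collected): A C F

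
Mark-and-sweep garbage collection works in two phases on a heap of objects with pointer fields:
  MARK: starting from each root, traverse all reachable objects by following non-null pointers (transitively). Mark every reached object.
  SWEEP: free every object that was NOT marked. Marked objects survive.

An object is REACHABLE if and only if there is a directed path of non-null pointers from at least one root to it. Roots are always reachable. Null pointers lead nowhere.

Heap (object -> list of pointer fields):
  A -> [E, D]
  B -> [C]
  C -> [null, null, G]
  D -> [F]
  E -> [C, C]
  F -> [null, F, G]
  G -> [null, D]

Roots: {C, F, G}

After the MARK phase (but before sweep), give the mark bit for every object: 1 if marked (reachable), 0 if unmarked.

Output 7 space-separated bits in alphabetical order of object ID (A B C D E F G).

Answer: 0 0 1 1 0 1 1

Derivation:
Roots: C F G
Mark C: refs=null null G, marked=C
Mark F: refs=null F G, marked=C F
Mark G: refs=null D, marked=C F G
Mark D: refs=F, marked=C D F G
Unmarked (collected): A B E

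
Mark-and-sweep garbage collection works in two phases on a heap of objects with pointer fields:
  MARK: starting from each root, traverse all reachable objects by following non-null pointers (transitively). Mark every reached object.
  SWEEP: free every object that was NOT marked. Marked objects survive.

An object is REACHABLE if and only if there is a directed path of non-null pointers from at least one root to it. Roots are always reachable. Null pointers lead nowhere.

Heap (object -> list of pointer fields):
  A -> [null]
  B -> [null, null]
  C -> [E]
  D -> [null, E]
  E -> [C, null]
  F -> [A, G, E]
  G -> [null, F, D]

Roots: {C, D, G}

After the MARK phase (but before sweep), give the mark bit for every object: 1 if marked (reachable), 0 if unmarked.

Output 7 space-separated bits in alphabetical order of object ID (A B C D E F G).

Answer: 1 0 1 1 1 1 1

Derivation:
Roots: C D G
Mark C: refs=E, marked=C
Mark D: refs=null E, marked=C D
Mark G: refs=null F D, marked=C D G
Mark E: refs=C null, marked=C D E G
Mark F: refs=A G E, marked=C D E F G
Mark A: refs=null, marked=A C D E F G
Unmarked (collected): B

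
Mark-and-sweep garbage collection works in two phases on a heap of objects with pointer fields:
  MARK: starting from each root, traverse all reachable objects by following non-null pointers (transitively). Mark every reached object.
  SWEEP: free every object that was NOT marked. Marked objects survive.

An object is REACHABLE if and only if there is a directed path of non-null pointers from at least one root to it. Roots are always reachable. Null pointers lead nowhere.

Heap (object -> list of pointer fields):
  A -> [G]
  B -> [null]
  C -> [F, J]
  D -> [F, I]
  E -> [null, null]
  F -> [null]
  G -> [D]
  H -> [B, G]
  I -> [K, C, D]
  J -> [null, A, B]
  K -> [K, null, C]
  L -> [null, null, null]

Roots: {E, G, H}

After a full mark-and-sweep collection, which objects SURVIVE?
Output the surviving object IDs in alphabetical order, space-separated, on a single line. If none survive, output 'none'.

Roots: E G H
Mark E: refs=null null, marked=E
Mark G: refs=D, marked=E G
Mark H: refs=B G, marked=E G H
Mark D: refs=F I, marked=D E G H
Mark B: refs=null, marked=B D E G H
Mark F: refs=null, marked=B D E F G H
Mark I: refs=K C D, marked=B D E F G H I
Mark K: refs=K null C, marked=B D E F G H I K
Mark C: refs=F J, marked=B C D E F G H I K
Mark J: refs=null A B, marked=B C D E F G H I J K
Mark A: refs=G, marked=A B C D E F G H I J K
Unmarked (collected): L

Answer: A B C D E F G H I J K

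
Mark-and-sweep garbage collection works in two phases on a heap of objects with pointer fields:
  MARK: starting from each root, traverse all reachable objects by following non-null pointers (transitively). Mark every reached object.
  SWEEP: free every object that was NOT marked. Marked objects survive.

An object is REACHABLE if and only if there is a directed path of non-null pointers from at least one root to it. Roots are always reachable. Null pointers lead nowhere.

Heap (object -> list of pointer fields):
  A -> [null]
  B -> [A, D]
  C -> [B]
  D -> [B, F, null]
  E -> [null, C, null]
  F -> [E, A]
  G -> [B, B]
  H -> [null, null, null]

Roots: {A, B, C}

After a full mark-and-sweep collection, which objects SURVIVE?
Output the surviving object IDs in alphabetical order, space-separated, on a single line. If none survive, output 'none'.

Roots: A B C
Mark A: refs=null, marked=A
Mark B: refs=A D, marked=A B
Mark C: refs=B, marked=A B C
Mark D: refs=B F null, marked=A B C D
Mark F: refs=E A, marked=A B C D F
Mark E: refs=null C null, marked=A B C D E F
Unmarked (collected): G H

Answer: A B C D E F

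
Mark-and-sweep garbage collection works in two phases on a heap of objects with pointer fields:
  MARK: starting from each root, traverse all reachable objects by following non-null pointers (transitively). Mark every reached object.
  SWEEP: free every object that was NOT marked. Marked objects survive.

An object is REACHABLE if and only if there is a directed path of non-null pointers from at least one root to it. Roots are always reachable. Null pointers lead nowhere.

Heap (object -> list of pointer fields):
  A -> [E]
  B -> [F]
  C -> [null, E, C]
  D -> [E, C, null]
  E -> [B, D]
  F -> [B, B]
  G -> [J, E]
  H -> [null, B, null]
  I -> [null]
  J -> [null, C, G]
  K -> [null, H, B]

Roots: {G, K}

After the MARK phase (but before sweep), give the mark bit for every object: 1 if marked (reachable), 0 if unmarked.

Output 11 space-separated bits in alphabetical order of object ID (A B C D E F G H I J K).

Roots: G K
Mark G: refs=J E, marked=G
Mark K: refs=null H B, marked=G K
Mark J: refs=null C G, marked=G J K
Mark E: refs=B D, marked=E G J K
Mark H: refs=null B null, marked=E G H J K
Mark B: refs=F, marked=B E G H J K
Mark C: refs=null E C, marked=B C E G H J K
Mark D: refs=E C null, marked=B C D E G H J K
Mark F: refs=B B, marked=B C D E F G H J K
Unmarked (collected): A I

Answer: 0 1 1 1 1 1 1 1 0 1 1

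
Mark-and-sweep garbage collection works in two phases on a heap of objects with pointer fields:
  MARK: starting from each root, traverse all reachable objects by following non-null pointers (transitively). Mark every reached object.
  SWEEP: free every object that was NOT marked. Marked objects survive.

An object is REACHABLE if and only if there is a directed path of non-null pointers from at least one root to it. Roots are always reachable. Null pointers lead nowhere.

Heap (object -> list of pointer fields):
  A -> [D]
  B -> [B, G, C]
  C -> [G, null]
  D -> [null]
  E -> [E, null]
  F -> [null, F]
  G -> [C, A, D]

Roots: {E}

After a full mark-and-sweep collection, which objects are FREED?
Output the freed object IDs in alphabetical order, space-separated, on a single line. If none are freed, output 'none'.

Roots: E
Mark E: refs=E null, marked=E
Unmarked (collected): A B C D F G

Answer: A B C D F G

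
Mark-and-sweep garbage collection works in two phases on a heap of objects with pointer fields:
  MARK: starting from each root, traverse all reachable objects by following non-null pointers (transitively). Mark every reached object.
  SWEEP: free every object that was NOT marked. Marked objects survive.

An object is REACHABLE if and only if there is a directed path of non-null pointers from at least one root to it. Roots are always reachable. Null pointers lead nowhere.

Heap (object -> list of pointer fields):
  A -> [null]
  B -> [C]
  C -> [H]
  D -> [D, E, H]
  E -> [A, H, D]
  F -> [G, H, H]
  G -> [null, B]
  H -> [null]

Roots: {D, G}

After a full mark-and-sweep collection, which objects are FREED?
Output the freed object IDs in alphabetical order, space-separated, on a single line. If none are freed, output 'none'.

Roots: D G
Mark D: refs=D E H, marked=D
Mark G: refs=null B, marked=D G
Mark E: refs=A H D, marked=D E G
Mark H: refs=null, marked=D E G H
Mark B: refs=C, marked=B D E G H
Mark A: refs=null, marked=A B D E G H
Mark C: refs=H, marked=A B C D E G H
Unmarked (collected): F

Answer: F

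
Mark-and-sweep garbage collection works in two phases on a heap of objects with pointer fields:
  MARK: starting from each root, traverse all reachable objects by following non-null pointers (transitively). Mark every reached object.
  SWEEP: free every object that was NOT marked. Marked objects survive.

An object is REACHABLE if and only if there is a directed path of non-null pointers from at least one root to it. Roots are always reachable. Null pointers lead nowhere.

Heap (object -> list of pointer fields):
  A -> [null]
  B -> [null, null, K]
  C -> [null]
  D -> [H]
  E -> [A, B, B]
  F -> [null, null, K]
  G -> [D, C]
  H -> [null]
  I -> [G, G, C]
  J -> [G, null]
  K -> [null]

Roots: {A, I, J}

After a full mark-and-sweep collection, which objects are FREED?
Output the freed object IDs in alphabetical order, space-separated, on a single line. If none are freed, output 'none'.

Roots: A I J
Mark A: refs=null, marked=A
Mark I: refs=G G C, marked=A I
Mark J: refs=G null, marked=A I J
Mark G: refs=D C, marked=A G I J
Mark C: refs=null, marked=A C G I J
Mark D: refs=H, marked=A C D G I J
Mark H: refs=null, marked=A C D G H I J
Unmarked (collected): B E F K

Answer: B E F K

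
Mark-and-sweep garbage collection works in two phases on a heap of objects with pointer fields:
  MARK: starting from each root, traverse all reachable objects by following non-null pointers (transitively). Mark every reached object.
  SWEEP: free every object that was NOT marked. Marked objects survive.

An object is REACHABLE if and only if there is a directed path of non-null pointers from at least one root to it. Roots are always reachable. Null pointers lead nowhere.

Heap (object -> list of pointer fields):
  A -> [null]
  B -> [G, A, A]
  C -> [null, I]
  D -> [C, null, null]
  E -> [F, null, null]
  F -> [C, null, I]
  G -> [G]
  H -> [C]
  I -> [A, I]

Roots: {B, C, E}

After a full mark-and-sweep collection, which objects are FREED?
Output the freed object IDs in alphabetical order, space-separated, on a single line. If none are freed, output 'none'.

Roots: B C E
Mark B: refs=G A A, marked=B
Mark C: refs=null I, marked=B C
Mark E: refs=F null null, marked=B C E
Mark G: refs=G, marked=B C E G
Mark A: refs=null, marked=A B C E G
Mark I: refs=A I, marked=A B C E G I
Mark F: refs=C null I, marked=A B C E F G I
Unmarked (collected): D H

Answer: D H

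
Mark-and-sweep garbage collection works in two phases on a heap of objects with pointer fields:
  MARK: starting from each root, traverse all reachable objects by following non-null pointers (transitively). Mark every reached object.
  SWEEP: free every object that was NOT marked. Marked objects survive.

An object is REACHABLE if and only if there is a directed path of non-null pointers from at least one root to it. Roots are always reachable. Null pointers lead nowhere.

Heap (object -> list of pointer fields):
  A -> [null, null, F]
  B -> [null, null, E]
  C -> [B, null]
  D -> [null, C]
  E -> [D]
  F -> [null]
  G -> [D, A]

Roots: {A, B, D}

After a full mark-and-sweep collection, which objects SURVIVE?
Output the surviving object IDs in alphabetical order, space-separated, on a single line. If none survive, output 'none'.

Answer: A B C D E F

Derivation:
Roots: A B D
Mark A: refs=null null F, marked=A
Mark B: refs=null null E, marked=A B
Mark D: refs=null C, marked=A B D
Mark F: refs=null, marked=A B D F
Mark E: refs=D, marked=A B D E F
Mark C: refs=B null, marked=A B C D E F
Unmarked (collected): G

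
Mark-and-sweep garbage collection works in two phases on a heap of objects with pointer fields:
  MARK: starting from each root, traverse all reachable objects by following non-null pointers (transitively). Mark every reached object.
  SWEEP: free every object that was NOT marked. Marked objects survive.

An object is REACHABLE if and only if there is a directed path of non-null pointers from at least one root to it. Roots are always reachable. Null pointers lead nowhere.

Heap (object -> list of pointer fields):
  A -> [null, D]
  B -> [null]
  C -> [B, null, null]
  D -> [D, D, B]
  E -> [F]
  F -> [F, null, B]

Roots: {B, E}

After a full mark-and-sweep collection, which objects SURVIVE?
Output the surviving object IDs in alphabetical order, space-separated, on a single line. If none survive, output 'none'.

Answer: B E F

Derivation:
Roots: B E
Mark B: refs=null, marked=B
Mark E: refs=F, marked=B E
Mark F: refs=F null B, marked=B E F
Unmarked (collected): A C D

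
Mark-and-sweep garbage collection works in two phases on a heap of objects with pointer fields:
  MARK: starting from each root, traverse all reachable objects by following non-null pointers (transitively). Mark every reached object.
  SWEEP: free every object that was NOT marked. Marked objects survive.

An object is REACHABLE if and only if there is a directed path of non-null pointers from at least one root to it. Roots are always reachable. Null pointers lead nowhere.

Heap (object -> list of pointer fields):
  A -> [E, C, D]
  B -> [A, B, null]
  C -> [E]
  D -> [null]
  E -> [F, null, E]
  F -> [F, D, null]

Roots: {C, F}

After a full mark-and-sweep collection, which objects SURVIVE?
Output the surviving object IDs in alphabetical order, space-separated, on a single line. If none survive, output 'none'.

Answer: C D E F

Derivation:
Roots: C F
Mark C: refs=E, marked=C
Mark F: refs=F D null, marked=C F
Mark E: refs=F null E, marked=C E F
Mark D: refs=null, marked=C D E F
Unmarked (collected): A B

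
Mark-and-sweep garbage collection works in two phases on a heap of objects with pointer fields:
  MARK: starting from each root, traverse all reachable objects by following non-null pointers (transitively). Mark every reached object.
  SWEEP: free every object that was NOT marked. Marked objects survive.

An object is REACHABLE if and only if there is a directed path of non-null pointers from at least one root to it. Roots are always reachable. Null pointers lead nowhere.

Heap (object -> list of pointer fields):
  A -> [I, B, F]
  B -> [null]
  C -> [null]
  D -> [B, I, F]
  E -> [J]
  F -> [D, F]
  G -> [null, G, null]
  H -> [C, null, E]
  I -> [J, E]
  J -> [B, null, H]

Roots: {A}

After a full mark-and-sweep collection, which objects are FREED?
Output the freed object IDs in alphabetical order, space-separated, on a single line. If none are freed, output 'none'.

Answer: G

Derivation:
Roots: A
Mark A: refs=I B F, marked=A
Mark I: refs=J E, marked=A I
Mark B: refs=null, marked=A B I
Mark F: refs=D F, marked=A B F I
Mark J: refs=B null H, marked=A B F I J
Mark E: refs=J, marked=A B E F I J
Mark D: refs=B I F, marked=A B D E F I J
Mark H: refs=C null E, marked=A B D E F H I J
Mark C: refs=null, marked=A B C D E F H I J
Unmarked (collected): G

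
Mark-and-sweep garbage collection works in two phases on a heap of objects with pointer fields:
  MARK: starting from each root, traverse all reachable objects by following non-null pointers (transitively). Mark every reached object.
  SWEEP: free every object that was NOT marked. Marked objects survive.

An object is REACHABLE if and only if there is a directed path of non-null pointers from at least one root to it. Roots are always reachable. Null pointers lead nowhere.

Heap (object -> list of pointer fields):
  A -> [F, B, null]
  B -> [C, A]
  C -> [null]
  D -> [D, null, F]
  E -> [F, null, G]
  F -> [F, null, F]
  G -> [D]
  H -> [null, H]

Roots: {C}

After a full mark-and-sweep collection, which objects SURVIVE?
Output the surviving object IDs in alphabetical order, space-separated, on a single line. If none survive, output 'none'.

Answer: C

Derivation:
Roots: C
Mark C: refs=null, marked=C
Unmarked (collected): A B D E F G H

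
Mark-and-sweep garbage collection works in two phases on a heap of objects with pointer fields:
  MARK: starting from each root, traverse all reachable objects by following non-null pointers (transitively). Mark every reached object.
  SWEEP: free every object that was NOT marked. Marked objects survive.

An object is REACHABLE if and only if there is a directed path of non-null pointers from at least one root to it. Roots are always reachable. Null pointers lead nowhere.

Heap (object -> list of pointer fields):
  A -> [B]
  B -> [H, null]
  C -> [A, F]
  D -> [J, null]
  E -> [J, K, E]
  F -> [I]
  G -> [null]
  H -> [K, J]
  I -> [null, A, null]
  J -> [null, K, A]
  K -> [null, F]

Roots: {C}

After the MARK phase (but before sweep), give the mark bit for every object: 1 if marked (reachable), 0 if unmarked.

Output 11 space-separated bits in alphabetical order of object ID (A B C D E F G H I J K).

Answer: 1 1 1 0 0 1 0 1 1 1 1

Derivation:
Roots: C
Mark C: refs=A F, marked=C
Mark A: refs=B, marked=A C
Mark F: refs=I, marked=A C F
Mark B: refs=H null, marked=A B C F
Mark I: refs=null A null, marked=A B C F I
Mark H: refs=K J, marked=A B C F H I
Mark K: refs=null F, marked=A B C F H I K
Mark J: refs=null K A, marked=A B C F H I J K
Unmarked (collected): D E G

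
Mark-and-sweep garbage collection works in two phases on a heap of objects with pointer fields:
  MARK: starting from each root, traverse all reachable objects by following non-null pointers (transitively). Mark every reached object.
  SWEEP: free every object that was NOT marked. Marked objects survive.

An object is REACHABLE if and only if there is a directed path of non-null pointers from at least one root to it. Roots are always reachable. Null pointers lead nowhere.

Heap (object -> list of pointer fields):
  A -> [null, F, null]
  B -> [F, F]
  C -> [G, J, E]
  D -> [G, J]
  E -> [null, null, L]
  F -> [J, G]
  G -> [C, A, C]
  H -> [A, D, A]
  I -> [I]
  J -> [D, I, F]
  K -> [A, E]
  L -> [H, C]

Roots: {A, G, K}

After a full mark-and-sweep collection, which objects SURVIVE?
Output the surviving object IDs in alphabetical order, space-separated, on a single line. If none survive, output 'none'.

Answer: A C D E F G H I J K L

Derivation:
Roots: A G K
Mark A: refs=null F null, marked=A
Mark G: refs=C A C, marked=A G
Mark K: refs=A E, marked=A G K
Mark F: refs=J G, marked=A F G K
Mark C: refs=G J E, marked=A C F G K
Mark E: refs=null null L, marked=A C E F G K
Mark J: refs=D I F, marked=A C E F G J K
Mark L: refs=H C, marked=A C E F G J K L
Mark D: refs=G J, marked=A C D E F G J K L
Mark I: refs=I, marked=A C D E F G I J K L
Mark H: refs=A D A, marked=A C D E F G H I J K L
Unmarked (collected): B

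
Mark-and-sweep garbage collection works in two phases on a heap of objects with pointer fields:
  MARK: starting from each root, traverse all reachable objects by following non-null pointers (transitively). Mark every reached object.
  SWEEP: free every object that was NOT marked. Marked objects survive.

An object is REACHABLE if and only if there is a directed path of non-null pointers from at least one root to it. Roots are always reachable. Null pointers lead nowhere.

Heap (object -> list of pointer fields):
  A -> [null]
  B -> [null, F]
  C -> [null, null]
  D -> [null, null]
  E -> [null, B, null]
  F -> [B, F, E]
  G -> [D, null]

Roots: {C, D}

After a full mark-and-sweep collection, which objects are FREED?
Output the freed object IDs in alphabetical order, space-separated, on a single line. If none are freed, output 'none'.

Answer: A B E F G

Derivation:
Roots: C D
Mark C: refs=null null, marked=C
Mark D: refs=null null, marked=C D
Unmarked (collected): A B E F G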